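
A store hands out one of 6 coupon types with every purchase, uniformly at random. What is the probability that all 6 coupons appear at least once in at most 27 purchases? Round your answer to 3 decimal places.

0.957

Let A_i be the event that coupon i is missing after 27 purchases. By inclusion–exclusion on the A_i,
P(all seen) = Σ_{j=0}^{6} (-1)^j C(6,j)((6-j)/6)^27
= 1.0000 - 0.0437 + 0.0003 - 0.0000 + 0.0000 - 0.0000 + 0.0000
= 0.9566.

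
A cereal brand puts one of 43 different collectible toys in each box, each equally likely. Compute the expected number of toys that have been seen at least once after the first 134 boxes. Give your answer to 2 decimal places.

41.16

For each toy, P(seen in 134 boxes) = 1 - (42/43)^134 = 0.957.
By linearity of expectation, E[distinct seen] = 43·(1 - (42/43)^134) = 41.163.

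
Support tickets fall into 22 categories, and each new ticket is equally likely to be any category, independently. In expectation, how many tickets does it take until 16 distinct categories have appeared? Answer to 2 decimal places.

27.30

With k distinct categories already seen, the next new one arrives after an expected 22/(22-k) tickets.
Sum over k = 0,...,15: E = 22/22 + 22/21 + 22/20 + ... + 22/8 + 22/7 = 27.298.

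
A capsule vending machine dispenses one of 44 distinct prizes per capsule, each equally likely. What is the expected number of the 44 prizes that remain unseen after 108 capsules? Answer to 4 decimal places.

For each prize, P(unseen after 108) = (43/44)^108 = 0.08350.
By linearity of expectation, E[unseen] = 44·(43/44)^108 = 3.67415.

3.6741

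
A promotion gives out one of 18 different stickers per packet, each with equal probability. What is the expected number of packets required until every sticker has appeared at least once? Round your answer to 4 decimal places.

62.9119

Split into phases: going from k distinct to k+1 distinct takes on average 18/(18-k) packets.
E[T] = 18/18 + 18/17 + 18/16 + ... + 18/2 + 18/1 = 18·H_{18}.
H_{18} = 3.49511, so E[T] = 62.91195.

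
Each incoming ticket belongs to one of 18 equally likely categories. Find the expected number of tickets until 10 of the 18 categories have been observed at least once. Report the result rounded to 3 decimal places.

With k distinct categories already seen, the next new one arrives after an expected 18/(18-k) tickets.
Sum over k = 0,...,9: E = 18/18 + 18/17 + 18/16 + ... + 18/10 + 18/9 = 13.9905.

13.991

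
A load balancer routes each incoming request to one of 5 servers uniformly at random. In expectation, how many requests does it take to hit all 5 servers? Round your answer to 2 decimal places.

After k distinct servers have appeared, the next request gives a new one with probability (5-k)/5, so the expected wait for the (k+1)-th is 5/(5-k).
E[T] = 5/5 + 5/4 + 5/3 + 5/2 + 5/1 = 5·H_{5}.
H_{5} = 2.283, so E[T] = 11.417.

11.42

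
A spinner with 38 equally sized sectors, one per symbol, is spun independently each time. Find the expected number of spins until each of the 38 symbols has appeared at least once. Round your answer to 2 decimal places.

160.66

Split into phases: going from k distinct to k+1 distinct takes on average 38/(38-k) spins.
E[T] = 38/38 + 38/37 + 38/36 + ... + 38/2 + 38/1 = 38·H_{38}.
H_{38} = 4.228, so E[T] = 160.660.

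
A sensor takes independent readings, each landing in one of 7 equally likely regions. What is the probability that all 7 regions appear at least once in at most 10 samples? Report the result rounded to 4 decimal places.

0.1049

By inclusion–exclusion over which regions are missing,
P(all seen) = Σ_{j=0}^{7} (-1)^j C(7,j)((7-j)/7)^10
= 1.00000 - 1.49841 + 0.72600 - 0.12992 + 0.00732 - 0.00008 + 0.00000 - 0.00000
= 0.10491.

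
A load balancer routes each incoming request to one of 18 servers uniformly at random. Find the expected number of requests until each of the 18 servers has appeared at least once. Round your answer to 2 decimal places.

The wait to go from k to k+1 distinct servers is geometric with mean 18/(18-k).
E[T] = 18/18 + 18/17 + 18/16 + ... + 18/2 + 18/1 = 18·H_{18}.
H_{18} = 3.495, so E[T] = 62.912.

62.91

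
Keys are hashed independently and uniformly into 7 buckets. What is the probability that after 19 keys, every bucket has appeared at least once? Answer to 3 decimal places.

Let A_i be the event that bucket i is missing after 19 keys. By inclusion–exclusion on the A_i,
P(all seen) = Σ_{j=0}^{7} (-1)^j C(7,j)((7-j)/7)^19
= 1.0000 - 0.3742 + 0.0351 - 0.0008 + 0.0000 - 0.0000 + 0.0000 - 0.0000
= 0.6601.

0.660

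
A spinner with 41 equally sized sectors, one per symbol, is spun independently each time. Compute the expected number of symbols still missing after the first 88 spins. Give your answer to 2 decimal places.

For each symbol, P(unseen after 88) = (40/41)^88 = 0.114.
By linearity of expectation, E[unseen] = 41·(40/41)^88 = 4.667.

4.67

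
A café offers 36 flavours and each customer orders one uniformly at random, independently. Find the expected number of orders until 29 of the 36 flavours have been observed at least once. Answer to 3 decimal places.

56.941

Going from k to k+1 distinct takes a geometric number of orders with mean 36/(36-k).
Sum over k = 0,...,28: E = 36/36 + 36/35 + 36/34 + ... + 36/9 + 36/8 = 56.9413.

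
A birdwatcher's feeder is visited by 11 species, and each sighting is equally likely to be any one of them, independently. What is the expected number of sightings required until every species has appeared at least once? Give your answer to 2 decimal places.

The wait to go from k to k+1 distinct species is geometric with mean 11/(11-k).
E[T] = 11/11 + 11/10 + 11/9 + ... + 11/2 + 11/1 = 11·H_{11}.
H_{11} = 3.020, so E[T] = 33.219.

33.22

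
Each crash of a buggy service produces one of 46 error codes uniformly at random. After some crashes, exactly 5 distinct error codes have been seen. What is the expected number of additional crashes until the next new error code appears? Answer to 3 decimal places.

Each crash yields a new error code with probability (46-5)/46 = 41/46, so the wait is geometric with mean 46/41.
E = 46/41 = 1.1220.

1.122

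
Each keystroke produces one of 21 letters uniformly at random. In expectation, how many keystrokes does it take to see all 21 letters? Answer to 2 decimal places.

The wait to go from k to k+1 distinct letters is geometric with mean 21/(21-k).
E[T] = 21/21 + 21/20 + 21/19 + ... + 21/2 + 21/1 = 21·H_{21}.
H_{21} = 3.645, so E[T] = 76.553.

76.55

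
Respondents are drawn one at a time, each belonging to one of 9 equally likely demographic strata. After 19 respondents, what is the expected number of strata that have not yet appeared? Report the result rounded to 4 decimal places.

For each stratum, P(unseen after 19) = (8/9)^19 = 0.10668.
By linearity of expectation, E[unseen] = 9·(8/9)^19 = 0.96016.

0.9602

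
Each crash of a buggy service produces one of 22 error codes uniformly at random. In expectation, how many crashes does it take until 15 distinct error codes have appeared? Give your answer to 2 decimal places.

24.16

With k distinct error codes already seen, the next new one arrives after an expected 22/(22-k) crashes.
Sum over k = 0,...,14: E = 22/22 + 22/21 + 22/20 + ... + 22/9 + 22/8 = 24.155.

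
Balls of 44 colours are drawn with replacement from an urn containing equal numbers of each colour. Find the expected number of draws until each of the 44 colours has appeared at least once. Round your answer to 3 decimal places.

192.400

The wait to go from k to k+1 distinct colours is geometric with mean 44/(44-k).
E[T] = 44/44 + 44/43 + 44/42 + ... + 44/2 + 44/1 = 44·H_{44}.
H_{44} = 4.3727, so E[T] = 192.3999.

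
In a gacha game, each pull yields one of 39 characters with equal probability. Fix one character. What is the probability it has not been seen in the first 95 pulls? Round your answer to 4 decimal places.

Each pull misses the fixed character with probability (39-1)/39 = 38/39, independently.
P(still missing after 95) = (38/39)^95 = 0.08478.

0.0848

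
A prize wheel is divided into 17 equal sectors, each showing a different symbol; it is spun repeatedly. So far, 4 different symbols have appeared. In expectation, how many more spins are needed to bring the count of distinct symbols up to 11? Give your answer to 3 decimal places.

12.412

From k distinct to k+1 distinct takes on average 17/(17-k) spins.
Sum over k = 4,...,10: E = 17/13 + 17/12 + 17/11 + ... + 17/8 + 17/7 = 12.4123.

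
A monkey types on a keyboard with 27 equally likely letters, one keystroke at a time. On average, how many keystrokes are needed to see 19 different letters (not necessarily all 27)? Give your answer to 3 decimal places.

31.687

With k distinct letters already seen, the next new one arrives after an expected 27/(27-k) keystrokes.
Sum over k = 0,...,18: E = 27/27 + 27/26 + 27/25 + ... + 27/10 + 27/9 = 31.6872.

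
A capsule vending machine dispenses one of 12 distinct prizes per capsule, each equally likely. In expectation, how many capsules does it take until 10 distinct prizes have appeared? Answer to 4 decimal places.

With k distinct prizes already seen, the next new one arrives after an expected 12/(12-k) capsules.
Sum over k = 0,...,9: E = 12/12 + 12/11 + 12/10 + ... + 12/4 + 12/3 = 19.23853.

19.2385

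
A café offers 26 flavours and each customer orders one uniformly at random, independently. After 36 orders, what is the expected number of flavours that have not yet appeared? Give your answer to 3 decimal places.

6.335

For each flavour, P(unseen after 36) = (25/26)^36 = 0.2437.
By linearity of expectation, E[unseen] = 26·(25/26)^36 = 6.3354.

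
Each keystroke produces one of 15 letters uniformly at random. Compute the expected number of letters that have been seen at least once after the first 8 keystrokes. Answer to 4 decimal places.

6.3626

For each letter, P(seen in 8 keystrokes) = 1 - (14/15)^8 = 0.42417.
By linearity of expectation, E[distinct seen] = 15·(1 - (14/15)^8) = 6.36255.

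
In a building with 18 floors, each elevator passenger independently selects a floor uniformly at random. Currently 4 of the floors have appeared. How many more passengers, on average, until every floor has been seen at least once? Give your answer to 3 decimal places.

58.528

From k distinct to k+1 distinct takes on average 18/(18-k) passengers.
Sum over k = 4,...,17: E = 18/14 + 18/13 + 18/12 + ... + 18/2 + 18/1 = 58.5281.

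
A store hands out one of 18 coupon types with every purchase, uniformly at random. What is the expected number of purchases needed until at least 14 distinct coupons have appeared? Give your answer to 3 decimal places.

25.412

Going from k to k+1 distinct takes a geometric number of purchases with mean 18/(18-k).
Sum over k = 0,...,13: E = 18/18 + 18/17 + 18/16 + ... + 18/6 + 18/5 = 25.4119.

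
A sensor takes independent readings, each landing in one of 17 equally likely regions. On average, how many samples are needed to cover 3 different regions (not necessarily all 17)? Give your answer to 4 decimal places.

3.1958

With k distinct regions already seen, the next new one arrives after an expected 17/(17-k) samples.
Sum over k = 0,...,2: E = 17/17 + 17/16 + 17/15 = 3.19583.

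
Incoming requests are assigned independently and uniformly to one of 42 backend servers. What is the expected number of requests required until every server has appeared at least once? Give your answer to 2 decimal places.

The wait to go from k to k+1 distinct servers is geometric with mean 42/(42-k).
E[T] = 42/42 + 42/41 + 42/40 + ... + 42/2 + 42/1 = 42·H_{42}.
H_{42} = 4.327, so E[T] = 181.723.

181.72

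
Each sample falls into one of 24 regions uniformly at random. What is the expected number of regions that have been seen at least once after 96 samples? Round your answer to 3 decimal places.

23.597

For each region, P(seen in 96 samples) = 1 - (23/24)^96 = 0.9832.
By linearity of expectation, E[distinct seen] = 24·(1 - (23/24)^96) = 23.5965.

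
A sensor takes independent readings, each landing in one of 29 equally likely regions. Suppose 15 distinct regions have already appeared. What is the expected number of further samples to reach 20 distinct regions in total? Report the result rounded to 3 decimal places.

12.255

With k distinct regions already seen, the next new one takes an expected 29/(29-k) samples.
Sum over k = 15,...,19: E = 29/14 + 29/13 + 29/12 + 29/11 + 29/10 = 12.2552.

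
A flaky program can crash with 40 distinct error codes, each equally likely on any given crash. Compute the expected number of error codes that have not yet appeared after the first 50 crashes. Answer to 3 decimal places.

11.280

For each error code, P(unseen after 50) = (39/40)^50 = 0.2820.
By linearity of expectation, E[unseen] = 40·(39/40)^50 = 11.2795.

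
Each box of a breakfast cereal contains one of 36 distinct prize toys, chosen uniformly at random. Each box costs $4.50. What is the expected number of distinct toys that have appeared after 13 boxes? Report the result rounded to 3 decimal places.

11.039

For each toy, P(seen in 13 boxes) = 1 - (35/36)^13 = 0.3067.
By linearity of expectation, E[distinct seen] = 36·(1 - (35/36)^13) = 11.0394.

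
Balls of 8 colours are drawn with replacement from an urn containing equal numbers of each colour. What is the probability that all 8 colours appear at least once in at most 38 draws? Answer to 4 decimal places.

0.9505

Let A_i be the event that colour i is missing after 38 draws. By inclusion–exclusion on the A_i,
P(all seen) = Σ_{j=0}^{8} (-1)^j C(8,j)((8-j)/8)^38
= 1.00000 - 0.05005 + 0.00050 - 0.00000 + 0.00000 - 0.00000 + 0.00000 - 0.00000 + 0.00000
= 0.95045.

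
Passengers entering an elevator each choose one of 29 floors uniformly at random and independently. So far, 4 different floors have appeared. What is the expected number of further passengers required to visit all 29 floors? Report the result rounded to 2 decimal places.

With k distinct floors already seen, the next new one takes an expected 29/(29-k) passengers.
Sum over k = 4,...,28: E = 29/25 + 29/24 + 29/23 + ... + 29/2 + 29/1 = 110.663.

110.66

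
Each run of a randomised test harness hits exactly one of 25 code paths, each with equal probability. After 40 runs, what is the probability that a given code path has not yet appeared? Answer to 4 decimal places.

On each run the fixed code path fails to appear with probability 24/25.
P(still missing after 40) = (24/25)^40 = 0.19537.

0.1954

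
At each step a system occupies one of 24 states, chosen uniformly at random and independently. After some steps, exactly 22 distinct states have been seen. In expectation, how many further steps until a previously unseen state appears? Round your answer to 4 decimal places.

12.0000

The number of steps until the next new state is geometric with success probability 2/24, so its mean is 24/2.
E = 24/2 = 12.00000.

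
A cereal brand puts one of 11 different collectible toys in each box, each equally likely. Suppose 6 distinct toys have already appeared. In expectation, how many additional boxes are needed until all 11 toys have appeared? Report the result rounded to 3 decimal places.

25.117

The wait to go from k to k+1 distinct toys is geometric with mean 11/(11-k).
Sum over k = 6,...,10: E = 11/5 + 11/4 + 11/3 + 11/2 + 11/1 = 25.1167.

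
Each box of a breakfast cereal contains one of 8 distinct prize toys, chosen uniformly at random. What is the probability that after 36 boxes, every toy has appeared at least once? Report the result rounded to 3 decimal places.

By inclusion–exclusion over which toys are missing,
P(all seen) = Σ_{j=0}^{8} (-1)^j C(8,j)((8-j)/8)^36
= 1.0000 - 0.0654 + 0.0009 - 0.0000 + 0.0000 - 0.0000 + 0.0000 - 0.0000 + 0.0000
= 0.9355.

0.936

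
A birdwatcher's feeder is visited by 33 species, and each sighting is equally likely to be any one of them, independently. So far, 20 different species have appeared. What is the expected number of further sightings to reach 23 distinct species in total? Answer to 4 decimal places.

8.2885

With k distinct species already seen, the next new one takes an expected 33/(33-k) sightings.
Sum over k = 20,...,22: E = 33/13 + 33/12 + 33/11 = 8.28846.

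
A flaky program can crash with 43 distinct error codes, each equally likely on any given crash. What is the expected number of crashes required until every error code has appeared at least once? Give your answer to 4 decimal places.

After k distinct error codes have appeared, the next crash gives a new one with probability (43-k)/43, so the expected wait for the (k+1)-th is 43/(43-k).
E[T] = 43/43 + 43/42 + 43/41 + ... + 43/2 + 43/1 = 43·H_{43}.
H_{43} = 4.35000, so E[T] = 187.04994.

187.0499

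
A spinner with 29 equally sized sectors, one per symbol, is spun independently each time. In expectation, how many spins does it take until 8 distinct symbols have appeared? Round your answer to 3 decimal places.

9.173

Going from k to k+1 distinct takes a geometric number of spins with mean 29/(29-k).
Sum over k = 0,...,7: E = 29/29 + 29/28 + 29/27 + ... + 29/23 + 29/22 = 9.1726.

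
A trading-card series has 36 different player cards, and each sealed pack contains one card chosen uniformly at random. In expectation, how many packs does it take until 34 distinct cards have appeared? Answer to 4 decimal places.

96.2841

Going from k to k+1 distinct takes a geometric number of packs with mean 36/(36-k).
Sum over k = 0,...,33: E = 36/36 + 36/35 + 36/34 + ... + 36/4 + 36/3 = 96.28413.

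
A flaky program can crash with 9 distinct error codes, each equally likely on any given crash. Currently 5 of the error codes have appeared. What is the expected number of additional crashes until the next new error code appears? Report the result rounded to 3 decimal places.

The number of crashes until the next new error code is geometric with success probability 4/9, so its mean is 9/4.
E = 9/4 = 2.2500.

2.250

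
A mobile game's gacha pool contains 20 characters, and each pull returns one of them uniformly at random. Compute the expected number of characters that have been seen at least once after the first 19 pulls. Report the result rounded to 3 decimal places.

12.453

For each character, P(seen in 19 pulls) = 1 - (19/20)^19 = 0.6226.
By linearity of expectation, E[distinct seen] = 20·(1 - (19/20)^19) = 12.4529.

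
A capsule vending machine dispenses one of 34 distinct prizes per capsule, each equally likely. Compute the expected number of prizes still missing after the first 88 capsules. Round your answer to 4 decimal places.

2.4579

For each prize, P(unseen after 88) = (33/34)^88 = 0.07229.
By linearity of expectation, E[unseen] = 34·(33/34)^88 = 2.45788.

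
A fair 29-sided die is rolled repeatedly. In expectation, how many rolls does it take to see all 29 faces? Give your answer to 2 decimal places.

114.89

The wait to go from k to k+1 distinct faces is geometric with mean 29/(29-k).
E[T] = 29/29 + 29/28 + 29/27 + ... + 29/2 + 29/1 = 29·H_{29}.
H_{29} = 3.962, so E[T] = 114.888.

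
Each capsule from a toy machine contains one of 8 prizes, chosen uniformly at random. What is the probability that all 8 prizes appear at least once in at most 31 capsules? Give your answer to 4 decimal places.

By inclusion–exclusion over which prizes are missing,
P(all seen) = Σ_{j=0}^{8} (-1)^j C(8,j)((8-j)/8)^31
= 1.00000 - 0.12745 + 0.00375 - 0.00003 + 0.00000 - 0.00000 + 0.00000 - 0.00000 + 0.00000
= 0.87627.

0.8763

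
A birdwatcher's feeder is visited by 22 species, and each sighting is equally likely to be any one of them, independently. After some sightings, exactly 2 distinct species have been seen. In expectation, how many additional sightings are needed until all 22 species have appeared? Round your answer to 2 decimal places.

With k distinct species already seen, the next new one takes an expected 22/(22-k) sightings.
Sum over k = 2,...,21: E = 22/20 + 22/19 + 22/18 + ... + 22/2 + 22/1 = 79.150.

79.15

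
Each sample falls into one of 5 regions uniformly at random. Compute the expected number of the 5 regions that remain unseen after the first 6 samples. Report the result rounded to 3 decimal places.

1.311

For each region, P(unseen after 6) = (4/5)^6 = 0.2621.
By linearity of expectation, E[unseen] = 5·(4/5)^6 = 1.3107.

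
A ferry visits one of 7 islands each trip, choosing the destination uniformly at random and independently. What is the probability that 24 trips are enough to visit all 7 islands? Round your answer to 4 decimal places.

By inclusion–exclusion over which islands are missing,
P(all seen) = Σ_{j=0}^{7} (-1)^j C(7,j)((7-j)/7)^24
= 1.00000 - 0.17313 + 0.00653 - 0.00005 + 0.00000 - 0.00000 + 0.00000 - 0.00000
= 0.83335.

0.8334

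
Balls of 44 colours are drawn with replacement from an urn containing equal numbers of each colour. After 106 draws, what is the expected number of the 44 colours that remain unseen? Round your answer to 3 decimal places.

For each colour, P(unseen after 106) = (43/44)^106 = 0.0874.
By linearity of expectation, E[unseen] = 44·(43/44)^106 = 3.8470.

3.847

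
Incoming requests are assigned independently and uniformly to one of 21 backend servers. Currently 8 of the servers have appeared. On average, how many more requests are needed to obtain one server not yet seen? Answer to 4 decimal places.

1.6154

Each request yields a new server with probability (21-8)/21 = 13/21, so the wait is geometric with mean 21/13.
E = 21/13 = 1.61538.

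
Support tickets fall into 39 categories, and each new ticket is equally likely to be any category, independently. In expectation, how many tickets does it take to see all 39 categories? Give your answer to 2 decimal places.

165.89

The wait to go from k to k+1 distinct categories is geometric with mean 39/(39-k).
E[T] = 39/39 + 39/38 + 39/37 + ... + 39/2 + 39/1 = 39·H_{39}.
H_{39} = 4.254, so E[T] = 165.888.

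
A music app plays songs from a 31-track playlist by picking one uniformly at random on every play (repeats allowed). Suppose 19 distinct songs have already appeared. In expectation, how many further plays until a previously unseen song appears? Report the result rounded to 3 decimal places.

The number of plays until the next new song is geometric with success probability 12/31, so its mean is 31/12.
E = 31/12 = 2.5833.

2.583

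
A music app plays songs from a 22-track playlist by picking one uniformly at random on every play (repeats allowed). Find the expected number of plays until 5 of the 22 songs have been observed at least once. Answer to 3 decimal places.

5.528

Going from k to k+1 distinct takes a geometric number of plays with mean 22/(22-k).
Sum over k = 0,...,4: E = 22/22 + 22/21 + 22/20 + 22/19 + 22/18 = 5.5277.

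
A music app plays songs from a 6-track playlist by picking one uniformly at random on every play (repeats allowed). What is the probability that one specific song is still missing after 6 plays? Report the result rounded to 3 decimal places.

0.335

Each play misses the fixed song with probability (6-1)/6 = 5/6, independently.
P(still missing after 6) = (5/6)^6 = 0.3349.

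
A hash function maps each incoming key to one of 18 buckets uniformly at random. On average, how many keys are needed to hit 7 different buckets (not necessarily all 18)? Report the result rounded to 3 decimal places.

Going from k to k+1 distinct takes a geometric number of keys with mean 18/(18-k).
Sum over k = 0,...,6: E = 18/18 + 18/17 + 18/16 + ... + 18/13 + 18/12 = 8.5542.

8.554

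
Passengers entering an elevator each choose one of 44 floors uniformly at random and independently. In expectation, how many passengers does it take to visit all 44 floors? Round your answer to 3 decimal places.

192.400

The wait to go from k to k+1 distinct floors is geometric with mean 44/(44-k).
E[T] = 44/44 + 44/43 + 44/42 + ... + 44/2 + 44/1 = 44·H_{44}.
H_{44} = 4.3727, so E[T] = 192.3999.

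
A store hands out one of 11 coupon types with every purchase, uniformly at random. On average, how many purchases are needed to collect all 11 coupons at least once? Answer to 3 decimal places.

33.219

After k distinct coupons have appeared, the next purchase gives a new one with probability (11-k)/11, so the expected wait for the (k+1)-th is 11/(11-k).
E[T] = 11/11 + 11/10 + 11/9 + ... + 11/2 + 11/1 = 11·H_{11}.
H_{11} = 3.0199, so E[T] = 33.2187.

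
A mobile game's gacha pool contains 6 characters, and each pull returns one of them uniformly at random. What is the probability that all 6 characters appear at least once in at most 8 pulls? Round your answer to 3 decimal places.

0.114

By inclusion–exclusion over which characters are missing,
P(all seen) = Σ_{j=0}^{6} (-1)^j C(6,j)((6-j)/6)^8
= 1.0000 - 1.3954 + 0.5853 - 0.0781 + 0.0023 - 0.0000 + 0.0000
= 0.1140.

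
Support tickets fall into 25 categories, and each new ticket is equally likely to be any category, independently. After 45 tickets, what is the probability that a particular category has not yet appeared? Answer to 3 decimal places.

On each ticket the fixed category fails to appear with probability 24/25.
P(still missing after 45) = (24/25)^45 = 0.1593.

0.159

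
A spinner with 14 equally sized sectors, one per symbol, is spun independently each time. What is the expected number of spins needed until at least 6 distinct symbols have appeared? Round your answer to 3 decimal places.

With k distinct symbols already seen, the next new one arrives after an expected 14/(14-k) spins.
Sum over k = 0,...,5: E = 14/14 + 14/13 + 14/12 + 14/11 + 14/10 + 14/9 = 7.4719.

7.472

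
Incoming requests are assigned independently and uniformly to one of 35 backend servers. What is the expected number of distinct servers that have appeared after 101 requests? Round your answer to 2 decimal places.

For each server, P(seen in 101 requests) = 1 - (34/35)^101 = 0.946.
By linearity of expectation, E[distinct seen] = 35·(1 - (34/35)^101) = 33.127.

33.13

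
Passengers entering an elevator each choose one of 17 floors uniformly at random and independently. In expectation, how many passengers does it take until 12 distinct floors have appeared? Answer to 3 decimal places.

19.656

With k distinct floors already seen, the next new one arrives after an expected 17/(17-k) passengers.
Sum over k = 0,...,11: E = 17/17 + 17/16 + 17/15 + ... + 17/7 + 17/6 = 19.6557.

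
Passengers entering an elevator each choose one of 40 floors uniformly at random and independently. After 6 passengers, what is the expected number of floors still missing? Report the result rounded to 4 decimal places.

For each floor, P(unseen after 6) = (39/40)^6 = 0.85907.
By linearity of expectation, E[unseen] = 40·(39/40)^6 = 34.36273.

34.3627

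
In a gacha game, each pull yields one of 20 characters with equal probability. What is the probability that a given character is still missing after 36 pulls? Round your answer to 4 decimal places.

0.1578

Each pull misses the fixed character with probability (20-1)/20 = 19/20, independently.
P(still missing after 36) = (19/20)^36 = 0.15778.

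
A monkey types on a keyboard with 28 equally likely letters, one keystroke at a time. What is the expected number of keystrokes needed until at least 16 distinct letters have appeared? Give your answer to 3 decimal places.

23.071

Going from k to k+1 distinct takes a geometric number of keystrokes with mean 28/(28-k).
Sum over k = 0,...,15: E = 28/28 + 28/27 + 28/26 + ... + 28/14 + 28/13 = 23.0709.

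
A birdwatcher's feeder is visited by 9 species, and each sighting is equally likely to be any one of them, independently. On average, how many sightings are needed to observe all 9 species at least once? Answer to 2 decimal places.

The wait to go from k to k+1 distinct species is geometric with mean 9/(9-k).
E[T] = 9/9 + 9/8 + 9/7 + ... + 9/2 + 9/1 = 9·H_{9}.
H_{9} = 2.829, so E[T] = 25.461.

25.46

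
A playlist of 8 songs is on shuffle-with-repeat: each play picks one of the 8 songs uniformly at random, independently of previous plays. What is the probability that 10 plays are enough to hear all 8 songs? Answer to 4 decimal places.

0.0282

By inclusion–exclusion over which songs are missing,
P(all seen) = Σ_{j=0}^{8} (-1)^j C(8,j)((8-j)/8)^10
= 1.00000 - 2.10460 + 1.57678 - 0.50932 + 0.06836 - 0.00308 + 0.00003 - 0.00000 + 0.00000
= 0.02816.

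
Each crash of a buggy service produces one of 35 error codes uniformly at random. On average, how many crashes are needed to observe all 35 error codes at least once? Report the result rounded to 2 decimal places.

145.14

The wait to go from k to k+1 distinct error codes is geometric with mean 35/(35-k).
E[T] = 35/35 + 35/34 + 35/33 + ... + 35/2 + 35/1 = 35·H_{35}.
H_{35} = 4.147, so E[T] = 145.137.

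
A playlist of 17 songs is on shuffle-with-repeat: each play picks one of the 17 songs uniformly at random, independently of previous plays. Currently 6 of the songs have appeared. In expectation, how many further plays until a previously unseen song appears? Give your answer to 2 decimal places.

1.55

Each play yields a new song with probability (17-6)/17 = 11/17, so the wait is geometric with mean 17/11.
E = 17/11 = 1.545.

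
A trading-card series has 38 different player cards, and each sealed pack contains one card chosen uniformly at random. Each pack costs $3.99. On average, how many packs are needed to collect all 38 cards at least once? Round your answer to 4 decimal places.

160.6603

Split into phases: going from k distinct to k+1 distinct takes on average 38/(38-k) packs.
E[T] = 38/38 + 38/37 + 38/36 + ... + 38/2 + 38/1 = 38·H_{38}.
H_{38} = 4.22790, so E[T] = 160.66028.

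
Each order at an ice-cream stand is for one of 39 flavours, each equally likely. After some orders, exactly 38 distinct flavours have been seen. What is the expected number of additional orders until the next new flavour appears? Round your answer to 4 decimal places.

The number of orders until the next new flavour is geometric with success probability 1/39, so its mean is 39/1.
E = 39/1 = 39.00000.

39.0000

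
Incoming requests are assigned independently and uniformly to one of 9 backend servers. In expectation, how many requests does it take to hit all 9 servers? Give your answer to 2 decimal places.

25.46

The wait to go from k to k+1 distinct servers is geometric with mean 9/(9-k).
E[T] = 9/9 + 9/8 + 9/7 + ... + 9/2 + 9/1 = 9·H_{9}.
H_{9} = 2.829, so E[T] = 25.461.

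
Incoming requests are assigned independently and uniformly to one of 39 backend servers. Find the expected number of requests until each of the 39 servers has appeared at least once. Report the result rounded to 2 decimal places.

The wait to go from k to k+1 distinct servers is geometric with mean 39/(39-k).
E[T] = 39/39 + 39/38 + 39/37 + ... + 39/2 + 39/1 = 39·H_{39}.
H_{39} = 4.254, so E[T] = 165.888.

165.89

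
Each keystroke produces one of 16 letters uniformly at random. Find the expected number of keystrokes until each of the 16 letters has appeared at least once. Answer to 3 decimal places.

Split into phases: going from k distinct to k+1 distinct takes on average 16/(16-k) keystrokes.
E[T] = 16/16 + 16/15 + 16/14 + ... + 16/2 + 16/1 = 16·H_{16}.
H_{16} = 3.3807, so E[T] = 54.0917.

54.092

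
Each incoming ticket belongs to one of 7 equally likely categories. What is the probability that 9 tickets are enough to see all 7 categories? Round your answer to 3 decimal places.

Let A_i be the event that category i is missing after 9 tickets. By inclusion–exclusion on the A_i,
P(all seen) = Σ_{j=0}^{7} (-1)^j C(7,j)((7-j)/7)^9
= 1.0000 - 1.7481 + 1.0164 - 0.2274 + 0.0171 - 0.0003 + 0.0000 - 0.0000
= 0.0577.

0.058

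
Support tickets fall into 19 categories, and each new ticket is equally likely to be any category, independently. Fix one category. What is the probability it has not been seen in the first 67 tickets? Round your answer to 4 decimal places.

0.0267

On each ticket the fixed category fails to appear with probability 18/19.
P(still missing after 67) = (18/19)^67 = 0.02672.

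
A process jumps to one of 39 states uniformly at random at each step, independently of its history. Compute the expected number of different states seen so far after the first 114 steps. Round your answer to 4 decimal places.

36.9815

For each state, P(seen in 114 steps) = 1 - (38/39)^114 = 0.94824.
By linearity of expectation, E[distinct seen] = 39·(1 - (38/39)^114) = 36.98150.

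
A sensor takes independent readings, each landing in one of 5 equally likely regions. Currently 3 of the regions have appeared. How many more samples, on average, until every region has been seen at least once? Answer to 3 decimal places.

The wait to go from k to k+1 distinct regions is geometric with mean 5/(5-k).
Sum over k = 3,...,4: E = 5/2 + 5/1 = 7.5000.

7.500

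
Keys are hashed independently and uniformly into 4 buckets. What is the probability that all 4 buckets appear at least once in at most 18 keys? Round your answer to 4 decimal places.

Let A_i be the event that bucket i is missing after 18 keys. By inclusion–exclusion on the A_i,
P(all seen) = Σ_{j=0}^{4} (-1)^j C(4,j)((4-j)/4)^18
= 1.00000 - 0.02255 + 0.00002 - 0.00000 + 0.00000
= 0.97747.

0.9775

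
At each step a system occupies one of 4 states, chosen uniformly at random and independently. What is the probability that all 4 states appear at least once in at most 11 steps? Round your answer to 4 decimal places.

By inclusion–exclusion over which states are missing,
P(all seen) = Σ_{j=0}^{4} (-1)^j C(4,j)((4-j)/4)^11
= 1.00000 - 0.16894 + 0.00293 - 0.00000 + 0.00000
= 0.83399.

0.8340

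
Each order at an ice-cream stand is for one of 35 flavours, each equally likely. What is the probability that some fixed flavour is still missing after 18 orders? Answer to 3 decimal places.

0.593

On each order the fixed flavour fails to appear with probability 34/35.
P(still missing after 18) = (34/35)^18 = 0.5935.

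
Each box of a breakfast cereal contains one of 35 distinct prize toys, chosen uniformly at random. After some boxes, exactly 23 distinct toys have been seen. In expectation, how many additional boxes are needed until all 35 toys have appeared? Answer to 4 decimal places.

With k distinct toys already seen, the next new one takes an expected 35/(35-k) boxes.
Sum over k = 23,...,34: E = 35/12 + 35/11 + 35/10 + ... + 35/2 + 35/1 = 108.61237.

108.6124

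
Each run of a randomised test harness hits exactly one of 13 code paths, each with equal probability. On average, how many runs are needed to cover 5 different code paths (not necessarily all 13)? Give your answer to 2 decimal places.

6.01

Going from k to k+1 distinct takes a geometric number of runs with mean 13/(13-k).
Sum over k = 0,...,4: E = 13/13 + 13/12 + 13/11 + 13/10 + 13/9 = 6.010.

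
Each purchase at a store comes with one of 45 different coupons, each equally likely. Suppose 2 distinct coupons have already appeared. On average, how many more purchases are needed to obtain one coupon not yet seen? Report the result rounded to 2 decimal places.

1.05

Each purchase yields a new coupon with probability (45-2)/45 = 43/45, so the wait is geometric with mean 45/43.
E = 45/43 = 1.047.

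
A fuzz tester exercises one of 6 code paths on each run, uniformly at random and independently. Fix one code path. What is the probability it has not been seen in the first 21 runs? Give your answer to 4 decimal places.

0.0217

Each run misses the fixed code path with probability (6-1)/6 = 5/6, independently.
P(still missing after 21) = (5/6)^21 = 0.02174.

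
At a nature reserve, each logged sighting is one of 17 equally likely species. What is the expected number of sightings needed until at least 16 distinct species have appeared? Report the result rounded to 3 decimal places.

Going from k to k+1 distinct takes a geometric number of sightings with mean 17/(17-k).
Sum over k = 0,...,15: E = 17/17 + 17/16 + 17/15 + ... + 17/3 + 17/2 = 41.4724.

41.472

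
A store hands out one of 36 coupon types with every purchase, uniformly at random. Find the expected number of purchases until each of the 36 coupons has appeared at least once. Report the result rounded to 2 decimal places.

150.28

The wait to go from k to k+1 distinct coupons is geometric with mean 36/(36-k).
E[T] = 36/36 + 36/35 + 36/34 + ... + 36/2 + 36/1 = 36·H_{36}.
H_{36} = 4.175, so E[T] = 150.284.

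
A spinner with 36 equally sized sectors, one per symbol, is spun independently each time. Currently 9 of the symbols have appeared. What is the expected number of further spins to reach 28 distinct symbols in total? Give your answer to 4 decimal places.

From k distinct to k+1 distinct takes on average 36/(36-k) spins.
Sum over k = 9,...,27: E = 36/27 + 36/26 + 36/25 + ... + 36/10 + 36/9 = 42.24959.

42.2496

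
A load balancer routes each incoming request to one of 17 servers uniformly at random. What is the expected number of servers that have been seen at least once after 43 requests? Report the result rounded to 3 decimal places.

For each server, P(seen in 43 requests) = 1 - (16/17)^43 = 0.9262.
By linearity of expectation, E[distinct seen] = 17·(1 - (16/17)^43) = 15.7460.

15.746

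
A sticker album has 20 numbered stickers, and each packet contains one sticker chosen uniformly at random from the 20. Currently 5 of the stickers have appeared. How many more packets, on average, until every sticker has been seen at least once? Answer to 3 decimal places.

From k distinct to k+1 distinct takes on average 20/(20-k) packets.
Sum over k = 5,...,19: E = 20/15 + 20/14 + 20/13 + ... + 20/2 + 20/1 = 66.3646.

66.365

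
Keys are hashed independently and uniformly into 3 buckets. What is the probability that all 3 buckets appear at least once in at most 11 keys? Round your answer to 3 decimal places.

0.965

Let A_i be the event that bucket i is missing after 11 keys. By inclusion–exclusion on the A_i,
P(all seen) = Σ_{j=0}^{3} (-1)^j C(3,j)((3-j)/3)^11
= 1.0000 - 0.0347 + 0.0000 - 0.0000
= 0.9653.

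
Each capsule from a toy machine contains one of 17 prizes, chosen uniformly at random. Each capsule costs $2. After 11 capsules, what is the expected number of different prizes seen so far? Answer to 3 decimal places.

For each prize, P(seen in 11 capsules) = 1 - (16/17)^11 = 0.4867.
By linearity of expectation, E[distinct seen] = 17·(1 - (16/17)^11) = 8.2737.

8.274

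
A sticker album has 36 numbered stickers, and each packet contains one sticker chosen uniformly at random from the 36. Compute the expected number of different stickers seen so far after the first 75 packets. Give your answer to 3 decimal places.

31.648

For each sticker, P(seen in 75 packets) = 1 - (35/36)^75 = 0.8791.
By linearity of expectation, E[distinct seen] = 36·(1 - (35/36)^75) = 31.6477.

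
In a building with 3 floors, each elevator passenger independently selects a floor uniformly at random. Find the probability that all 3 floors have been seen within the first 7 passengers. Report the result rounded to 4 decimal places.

By inclusion–exclusion over which floors are missing,
P(all seen) = Σ_{j=0}^{3} (-1)^j C(3,j)((3-j)/3)^7
= 1.00000 - 0.17558 + 0.00137 - 0.00000
= 0.82579.

0.8258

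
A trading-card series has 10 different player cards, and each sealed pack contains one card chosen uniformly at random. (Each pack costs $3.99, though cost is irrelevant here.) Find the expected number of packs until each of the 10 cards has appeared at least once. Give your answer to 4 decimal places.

The wait to go from k to k+1 distinct cards is geometric with mean 10/(10-k).
E[T] = 10/10 + 10/9 + 10/8 + ... + 10/2 + 10/1 = 10·H_{10}.
H_{10} = 2.92897, so E[T] = 29.28968.

29.2897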